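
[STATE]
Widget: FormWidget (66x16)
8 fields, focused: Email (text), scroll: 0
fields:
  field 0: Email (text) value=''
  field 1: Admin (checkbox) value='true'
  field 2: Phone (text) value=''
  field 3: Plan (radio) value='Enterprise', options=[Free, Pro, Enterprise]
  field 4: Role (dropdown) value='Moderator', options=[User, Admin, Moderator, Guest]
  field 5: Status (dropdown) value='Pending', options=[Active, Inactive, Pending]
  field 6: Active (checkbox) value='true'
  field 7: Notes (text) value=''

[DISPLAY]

> Email:      [                                                  ]
  Admin:      [x]                                                 
  Phone:      [                                                  ]
  Plan:       ( ) Free  ( ) Pro  (●) Enterprise                   
  Role:       [Moderator                                        ▼]
  Status:     [Pending                                          ▼]
  Active:     [x]                                                 
  Notes:      [                                                  ]
                                                                  
                                                                  
                                                                  
                                                                  
                                                                  
                                                                  
                                                                  
                                                                  


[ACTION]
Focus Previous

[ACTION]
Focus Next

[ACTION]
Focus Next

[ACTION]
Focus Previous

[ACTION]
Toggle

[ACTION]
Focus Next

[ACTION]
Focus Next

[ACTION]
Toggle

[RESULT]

  Email:      [                                                  ]
  Admin:      [x]                                                 
> Phone:      [                                                  ]
  Plan:       ( ) Free  ( ) Pro  (●) Enterprise                   
  Role:       [Moderator                                        ▼]
  Status:     [Pending                                          ▼]
  Active:     [x]                                                 
  Notes:      [                                                  ]
                                                                  
                                                                  
                                                                  
                                                                  
                                                                  
                                                                  
                                                                  
                                                                  


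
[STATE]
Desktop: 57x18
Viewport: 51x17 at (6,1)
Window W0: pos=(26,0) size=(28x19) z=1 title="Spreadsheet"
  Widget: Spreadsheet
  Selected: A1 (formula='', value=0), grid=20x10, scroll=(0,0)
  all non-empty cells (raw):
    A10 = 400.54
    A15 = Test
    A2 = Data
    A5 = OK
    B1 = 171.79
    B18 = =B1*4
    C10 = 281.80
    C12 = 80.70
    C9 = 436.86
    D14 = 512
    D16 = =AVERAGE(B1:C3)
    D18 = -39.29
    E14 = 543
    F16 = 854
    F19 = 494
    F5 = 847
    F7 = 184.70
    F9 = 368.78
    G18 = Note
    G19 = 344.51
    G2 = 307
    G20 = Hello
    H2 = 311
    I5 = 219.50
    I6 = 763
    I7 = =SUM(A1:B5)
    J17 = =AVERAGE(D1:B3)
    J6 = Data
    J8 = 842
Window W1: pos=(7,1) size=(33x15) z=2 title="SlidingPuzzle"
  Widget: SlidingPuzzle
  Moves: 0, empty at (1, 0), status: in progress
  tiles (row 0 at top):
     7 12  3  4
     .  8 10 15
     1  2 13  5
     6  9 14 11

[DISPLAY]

 ┏━━━━━━━━━━━━━━━━━━━━━━━━━━━━━━━┓             ┃   
 ┃ SlidingPuzzle                 ┃─────────────┨   
 ┠───────────────────────────────┨             ┃   
 ┃┌────┬────┬────┬────┐          ┃  B       C  ┃   
 ┃│  7 │ 12 │  3 │  4 │          ┃-------------┃   
 ┃├────┼────┼────┼────┤          ┃ 171.79      ┃   
 ┃│    │  8 │ 10 │ 15 │          ┃      0      ┃   
 ┃├────┼────┼────┼────┤          ┃      0      ┃   
 ┃│  1 │  2 │ 13 │  5 │          ┃      0      ┃   
 ┃├────┼────┼────┼────┤          ┃      0      ┃   
 ┃│  6 │  9 │ 14 │ 11 │          ┃      0      ┃   
 ┃└────┴────┴────┴────┘          ┃      0      ┃   
 ┃Moves: 0                       ┃      0      ┃   
 ┃                               ┃      0  436.┃   
 ┗━━━━━━━━━━━━━━━━━━━━━━━━━━━━━━━┛      0  281.┃   
                    ┃ 11        0       0      ┃   
                    ┃ 12        0       0   80.┃   


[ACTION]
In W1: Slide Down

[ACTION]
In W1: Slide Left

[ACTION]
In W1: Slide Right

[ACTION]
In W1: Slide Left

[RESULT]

 ┏━━━━━━━━━━━━━━━━━━━━━━━━━━━━━━━┓             ┃   
 ┃ SlidingPuzzle                 ┃─────────────┨   
 ┠───────────────────────────────┨             ┃   
 ┃┌────┬────┬────┬────┐          ┃  B       C  ┃   
 ┃│ 12 │    │  3 │  4 │          ┃-------------┃   
 ┃├────┼────┼────┼────┤          ┃ 171.79      ┃   
 ┃│  7 │  8 │ 10 │ 15 │          ┃      0      ┃   
 ┃├────┼────┼────┼────┤          ┃      0      ┃   
 ┃│  1 │  2 │ 13 │  5 │          ┃      0      ┃   
 ┃├────┼────┼────┼────┤          ┃      0      ┃   
 ┃│  6 │  9 │ 14 │ 11 │          ┃      0      ┃   
 ┃└────┴────┴────┴────┘          ┃      0      ┃   
 ┃Moves: 4                       ┃      0      ┃   
 ┃                               ┃      0  436.┃   
 ┗━━━━━━━━━━━━━━━━━━━━━━━━━━━━━━━┛      0  281.┃   
                    ┃ 11        0       0      ┃   
                    ┃ 12        0       0   80.┃   


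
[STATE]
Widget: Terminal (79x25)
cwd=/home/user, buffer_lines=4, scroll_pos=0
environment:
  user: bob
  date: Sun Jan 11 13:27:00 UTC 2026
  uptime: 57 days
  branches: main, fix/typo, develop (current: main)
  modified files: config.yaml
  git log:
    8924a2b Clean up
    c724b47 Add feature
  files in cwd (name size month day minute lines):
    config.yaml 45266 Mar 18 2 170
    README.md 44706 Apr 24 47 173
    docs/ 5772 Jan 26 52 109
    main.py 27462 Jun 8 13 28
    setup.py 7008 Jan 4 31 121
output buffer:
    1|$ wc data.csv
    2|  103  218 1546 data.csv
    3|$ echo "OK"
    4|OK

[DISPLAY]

$ wc data.csv                                                                  
  103  218 1546 data.csv                                                       
$ echo "OK"                                                                    
OK                                                                             
$ █                                                                            
                                                                               
                                                                               
                                                                               
                                                                               
                                                                               
                                                                               
                                                                               
                                                                               
                                                                               
                                                                               
                                                                               
                                                                               
                                                                               
                                                                               
                                                                               
                                                                               
                                                                               
                                                                               
                                                                               
                                                                               


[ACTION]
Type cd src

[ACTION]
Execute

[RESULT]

$ wc data.csv                                                                  
  103  218 1546 data.csv                                                       
$ echo "OK"                                                                    
OK                                                                             
$ cd src                                                                       
                                                                               
$ █                                                                            
                                                                               
                                                                               
                                                                               
                                                                               
                                                                               
                                                                               
                                                                               
                                                                               
                                                                               
                                                                               
                                                                               
                                                                               
                                                                               
                                                                               
                                                                               
                                                                               
                                                                               
                                                                               


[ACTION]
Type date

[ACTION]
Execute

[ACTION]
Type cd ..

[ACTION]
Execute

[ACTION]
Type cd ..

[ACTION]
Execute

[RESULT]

$ wc data.csv                                                                  
  103  218 1546 data.csv                                                       
$ echo "OK"                                                                    
OK                                                                             
$ cd src                                                                       
                                                                               
$ date                                                                         
Sun Jan 11 13:27:00 UTC 2026                                                   
$ cd ..                                                                        
                                                                               
$ cd ..                                                                        
                                                                               
$ █                                                                            
                                                                               
                                                                               
                                                                               
                                                                               
                                                                               
                                                                               
                                                                               
                                                                               
                                                                               
                                                                               
                                                                               
                                                                               


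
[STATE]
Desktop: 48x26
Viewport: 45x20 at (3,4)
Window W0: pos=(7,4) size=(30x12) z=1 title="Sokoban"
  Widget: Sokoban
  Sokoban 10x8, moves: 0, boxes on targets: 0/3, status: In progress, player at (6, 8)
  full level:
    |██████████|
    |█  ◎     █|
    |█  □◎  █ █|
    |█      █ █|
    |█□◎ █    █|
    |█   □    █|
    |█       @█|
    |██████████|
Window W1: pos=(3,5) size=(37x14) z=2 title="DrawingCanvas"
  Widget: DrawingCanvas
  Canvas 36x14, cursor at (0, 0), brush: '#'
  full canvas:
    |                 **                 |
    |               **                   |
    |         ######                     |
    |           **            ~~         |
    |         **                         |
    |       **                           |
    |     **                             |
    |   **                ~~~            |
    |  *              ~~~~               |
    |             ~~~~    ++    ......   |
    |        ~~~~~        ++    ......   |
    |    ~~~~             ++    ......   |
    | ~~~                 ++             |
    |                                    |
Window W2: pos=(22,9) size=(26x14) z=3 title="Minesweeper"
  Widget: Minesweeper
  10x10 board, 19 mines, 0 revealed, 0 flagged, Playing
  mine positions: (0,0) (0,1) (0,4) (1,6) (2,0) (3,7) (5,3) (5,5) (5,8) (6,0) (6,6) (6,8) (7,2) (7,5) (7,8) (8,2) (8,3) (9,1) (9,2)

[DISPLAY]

    ┏━━━━━━━━━━━━━━━━━━━━━━━━━━━━┓           
┏━━━━━━━━━━━━━━━━━━━━━━━━━━━━━━━━━━━┓        
┃ DrawingCanvas                     ┃        
┠───────────────────────────────────┨        
┃+                **                ┃        
┃               ** ┏━━━━━━━━━━━━━━━━━━━━━━━━┓
┃         ######   ┃ Minesweeper            ┃
┃           **     ┠────────────────────────┨
┃         **       ┃■■■■■■■■■■              ┃
┃       **         ┃■■■■■■■■■■              ┃
┃     **           ┃■■■■■■■■■■              ┃
┃   **             ┃■■■■■■■■■■              ┃
┃  *              ~┃■■■■■■■■■■              ┃
┃             ~~~~ ┃■■■■■■■■■■              ┃
┗━━━━━━━━━━━━━━━━━━┃■■■■■■■■■■              ┃
                   ┃■■■■■■■■■■              ┃
                   ┃■■■■■■■■■■              ┃
                   ┃■■■■■■■■■■              ┃
                   ┗━━━━━━━━━━━━━━━━━━━━━━━━┛
                                             


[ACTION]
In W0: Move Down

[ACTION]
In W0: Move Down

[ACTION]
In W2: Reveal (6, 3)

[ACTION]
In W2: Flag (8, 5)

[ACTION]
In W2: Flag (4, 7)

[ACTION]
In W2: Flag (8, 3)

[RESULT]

    ┏━━━━━━━━━━━━━━━━━━━━━━━━━━━━┓           
┏━━━━━━━━━━━━━━━━━━━━━━━━━━━━━━━━━━━┓        
┃ DrawingCanvas                     ┃        
┠───────────────────────────────────┨        
┃+                **                ┃        
┃               ** ┏━━━━━━━━━━━━━━━━━━━━━━━━┓
┃         ######   ┃ Minesweeper            ┃
┃           **     ┠────────────────────────┨
┃         **       ┃■■■■■■■■■■              ┃
┃       **         ┃■■■■■■■■■■              ┃
┃     **           ┃■■■■■■■■■■              ┃
┃   **             ┃■■■■■■■■■■              ┃
┃  *              ~┃■■■■■■■⚑■■              ┃
┃             ~~~~ ┃■■■■■■■■■■              ┃
┗━━━━━━━━━━━━━━━━━━┃■■■2■■■■■■              ┃
                   ┃■■■■■■■■■■              ┃
                   ┃■■■⚑■⚑■■■■              ┃
                   ┃■■■■■■■■■■              ┃
                   ┗━━━━━━━━━━━━━━━━━━━━━━━━┛
                                             


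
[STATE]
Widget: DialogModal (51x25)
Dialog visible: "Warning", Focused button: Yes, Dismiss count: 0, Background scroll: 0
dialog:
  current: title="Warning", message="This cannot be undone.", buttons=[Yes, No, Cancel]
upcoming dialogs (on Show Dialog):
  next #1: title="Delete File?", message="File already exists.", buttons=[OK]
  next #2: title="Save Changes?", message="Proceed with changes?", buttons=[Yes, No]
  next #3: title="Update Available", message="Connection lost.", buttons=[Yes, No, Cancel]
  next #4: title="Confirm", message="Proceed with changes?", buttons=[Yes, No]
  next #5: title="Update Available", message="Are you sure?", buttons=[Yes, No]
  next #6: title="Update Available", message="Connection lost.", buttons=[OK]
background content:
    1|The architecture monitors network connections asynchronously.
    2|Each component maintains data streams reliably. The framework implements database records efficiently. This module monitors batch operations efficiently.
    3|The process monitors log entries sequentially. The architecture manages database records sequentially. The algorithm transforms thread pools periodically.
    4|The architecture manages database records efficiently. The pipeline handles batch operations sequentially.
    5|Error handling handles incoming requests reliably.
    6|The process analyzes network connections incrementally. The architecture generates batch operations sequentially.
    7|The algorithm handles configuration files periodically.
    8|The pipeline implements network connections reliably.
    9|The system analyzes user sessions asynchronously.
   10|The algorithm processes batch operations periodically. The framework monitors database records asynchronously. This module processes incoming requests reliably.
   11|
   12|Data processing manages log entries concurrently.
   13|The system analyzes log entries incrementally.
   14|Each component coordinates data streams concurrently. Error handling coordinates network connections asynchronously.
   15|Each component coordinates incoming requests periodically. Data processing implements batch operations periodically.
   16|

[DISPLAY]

The architecture monitors network connections async
Each component maintains data streams reliably. The
The process monitors log entries sequentially. The 
The architecture manages database records efficient
Error handling handles incoming requests reliably. 
The process analyzes network connections incrementa
The algorithm handles configuration files periodica
The pipeline implements network connections reliabl
The system analyzes user sessions asynchronously.  
The algorithm processes batch operations periodical
            ┌────────────────────────┐             
Data process│        Warning         │ncurrently.  
The system a│ This cannot be undone. │entally.     
Each compone│  [Yes]  No   Cancel    │s concurrentl
Each compone└────────────────────────┘quests period
                                                   
                                                   
                                                   
                                                   
                                                   
                                                   
                                                   
                                                   
                                                   
                                                   


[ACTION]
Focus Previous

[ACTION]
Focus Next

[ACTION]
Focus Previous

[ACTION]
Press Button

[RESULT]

The architecture monitors network connections async
Each component maintains data streams reliably. The
The process monitors log entries sequentially. The 
The architecture manages database records efficient
Error handling handles incoming requests reliably. 
The process analyzes network connections incrementa
The algorithm handles configuration files periodica
The pipeline implements network connections reliabl
The system analyzes user sessions asynchronously.  
The algorithm processes batch operations periodical
                                                   
Data processing manages log entries concurrently.  
The system analyzes log entries incrementally.     
Each component coordinates data streams concurrentl
Each component coordinates incoming requests period
                                                   
                                                   
                                                   
                                                   
                                                   
                                                   
                                                   
                                                   
                                                   
                                                   


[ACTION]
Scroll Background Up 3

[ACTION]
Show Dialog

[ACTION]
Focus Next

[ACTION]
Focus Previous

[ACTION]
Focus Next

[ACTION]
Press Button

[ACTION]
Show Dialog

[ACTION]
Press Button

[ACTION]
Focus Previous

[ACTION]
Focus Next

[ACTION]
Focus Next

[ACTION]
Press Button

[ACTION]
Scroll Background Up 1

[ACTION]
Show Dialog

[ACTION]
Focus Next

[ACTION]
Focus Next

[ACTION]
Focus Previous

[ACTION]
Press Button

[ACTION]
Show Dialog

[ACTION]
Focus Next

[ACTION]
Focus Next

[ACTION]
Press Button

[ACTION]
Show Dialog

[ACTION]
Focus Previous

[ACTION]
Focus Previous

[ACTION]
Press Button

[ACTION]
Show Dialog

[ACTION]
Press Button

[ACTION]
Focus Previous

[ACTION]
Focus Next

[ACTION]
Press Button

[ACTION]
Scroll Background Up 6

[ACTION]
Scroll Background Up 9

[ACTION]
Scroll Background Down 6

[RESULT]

The algorithm handles configuration files periodica
The pipeline implements network connections reliabl
The system analyzes user sessions asynchronously.  
The algorithm processes batch operations periodical
                                                   
Data processing manages log entries concurrently.  
The system analyzes log entries incrementally.     
Each component coordinates data streams concurrentl
Each component coordinates incoming requests period
                                                   
                                                   
                                                   
                                                   
                                                   
                                                   
                                                   
                                                   
                                                   
                                                   
                                                   
                                                   
                                                   
                                                   
                                                   
                                                   


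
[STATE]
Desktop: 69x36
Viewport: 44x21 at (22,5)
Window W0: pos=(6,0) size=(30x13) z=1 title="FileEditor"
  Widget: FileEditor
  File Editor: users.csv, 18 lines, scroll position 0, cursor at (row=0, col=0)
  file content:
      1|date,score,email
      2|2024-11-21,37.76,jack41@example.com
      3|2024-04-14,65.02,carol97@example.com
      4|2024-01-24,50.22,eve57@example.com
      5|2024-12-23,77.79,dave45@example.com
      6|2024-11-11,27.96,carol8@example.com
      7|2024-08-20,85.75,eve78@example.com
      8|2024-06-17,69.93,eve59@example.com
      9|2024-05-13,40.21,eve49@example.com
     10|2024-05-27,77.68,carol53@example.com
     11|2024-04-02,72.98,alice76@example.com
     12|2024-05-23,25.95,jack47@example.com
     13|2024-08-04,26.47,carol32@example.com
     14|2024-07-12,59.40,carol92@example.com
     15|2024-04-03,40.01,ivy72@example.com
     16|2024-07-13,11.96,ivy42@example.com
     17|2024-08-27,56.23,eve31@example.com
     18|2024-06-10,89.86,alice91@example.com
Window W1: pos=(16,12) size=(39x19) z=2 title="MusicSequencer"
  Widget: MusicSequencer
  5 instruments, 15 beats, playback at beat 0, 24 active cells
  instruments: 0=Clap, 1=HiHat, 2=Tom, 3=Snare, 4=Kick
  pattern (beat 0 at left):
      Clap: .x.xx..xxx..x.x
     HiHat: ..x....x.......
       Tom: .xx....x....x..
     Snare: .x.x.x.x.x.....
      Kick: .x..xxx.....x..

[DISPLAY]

2,carol97@ex░┃                              
2,eve57@exam░┃                              
9,dave45@exa░┃                              
6,carol8@exa░┃                              
5,eve78@exam░┃                              
3,eve59@exam░┃                              
1,eve49@exam▼┃                              
━━━━━━━━━━━━━━━━━━━━━━━━━━━━━━━━┓           
cSequencer                      ┃           
────────────────────────────────┨           
 ▼12345678901234                ┃           
p·█·██··███··█·█                ┃           
t··█····█·······                ┃           
m·██····█····█··                ┃           
e·█·█·█·█·█·····                ┃           
k·█··███·····█··                ┃           
                                ┃           
                                ┃           
                                ┃           
                                ┃           
                                ┃           


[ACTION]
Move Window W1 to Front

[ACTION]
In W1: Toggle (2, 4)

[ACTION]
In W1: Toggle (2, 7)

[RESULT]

2,carol97@ex░┃                              
2,eve57@exam░┃                              
9,dave45@exa░┃                              
6,carol8@exa░┃                              
5,eve78@exam░┃                              
3,eve59@exam░┃                              
1,eve49@exam▼┃                              
━━━━━━━━━━━━━━━━━━━━━━━━━━━━━━━━┓           
cSequencer                      ┃           
────────────────────────────────┨           
 ▼12345678901234                ┃           
p·█·██··███··█·█                ┃           
t··█····█·······                ┃           
m·██·█·······█··                ┃           
e·█·█·█·█·█·····                ┃           
k·█··███·····█··                ┃           
                                ┃           
                                ┃           
                                ┃           
                                ┃           
                                ┃           


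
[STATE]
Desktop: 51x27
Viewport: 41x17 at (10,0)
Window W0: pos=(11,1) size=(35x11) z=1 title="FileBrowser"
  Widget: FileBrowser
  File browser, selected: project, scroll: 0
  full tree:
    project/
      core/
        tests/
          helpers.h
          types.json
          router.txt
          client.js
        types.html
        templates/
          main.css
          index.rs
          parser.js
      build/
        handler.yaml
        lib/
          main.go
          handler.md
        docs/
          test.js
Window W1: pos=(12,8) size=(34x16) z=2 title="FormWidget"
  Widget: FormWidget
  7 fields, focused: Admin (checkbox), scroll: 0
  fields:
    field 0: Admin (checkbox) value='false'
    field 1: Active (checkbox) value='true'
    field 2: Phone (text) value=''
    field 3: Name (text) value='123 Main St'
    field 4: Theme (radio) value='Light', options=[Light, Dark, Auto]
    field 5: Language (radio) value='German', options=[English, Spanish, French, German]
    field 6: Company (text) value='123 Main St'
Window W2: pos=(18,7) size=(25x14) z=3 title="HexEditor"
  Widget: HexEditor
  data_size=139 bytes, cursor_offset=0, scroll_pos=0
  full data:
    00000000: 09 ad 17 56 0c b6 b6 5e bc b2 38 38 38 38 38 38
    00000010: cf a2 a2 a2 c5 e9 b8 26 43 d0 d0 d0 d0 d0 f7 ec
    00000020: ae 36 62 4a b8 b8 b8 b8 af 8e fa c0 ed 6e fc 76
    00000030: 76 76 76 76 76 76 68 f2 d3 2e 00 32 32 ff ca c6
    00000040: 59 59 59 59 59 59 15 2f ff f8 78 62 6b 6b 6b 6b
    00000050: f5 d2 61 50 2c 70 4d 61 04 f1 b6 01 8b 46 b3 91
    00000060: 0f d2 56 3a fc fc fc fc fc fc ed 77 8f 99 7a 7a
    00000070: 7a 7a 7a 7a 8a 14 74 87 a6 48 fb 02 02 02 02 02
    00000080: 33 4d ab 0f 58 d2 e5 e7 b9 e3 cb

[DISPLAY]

                                         
 ┏━━━━━━━━━━━━━━━━━━━━━━━━━━━━━━━━━┓     
 ┃ FileBrowser                     ┃     
 ┠─────────────────────────────────┨     
 ┃> [-] project/                   ┃     
 ┃    [+] core/                    ┃     
 ┃    [+] build/                   ┃     
 ┃      ┏━━━━━━━━━━━━━━━━━━━━━━━┓  ┃     
 ┃┏━━━━━┃ HexEditor             ┃━━┓     
 ┃┃ Form┠───────────────────────┨  ┃     
 ┃┠─────┃00000000  09 ad 17 56 0┃──┨     
 ┗┃> Adm┃00000010  cf a2 a2 a2 c┃  ┃     
  ┃  Act┃00000020  ae 36 62 4a b┃  ┃     
  ┃  Pho┃00000030  76 76 76 76 7┃ ]┃     
  ┃  Nam┃00000040  59 59 59 59 5┃ ]┃     
  ┃  The┃00000050  f5 d2 61 50 2┃ar┃     
  ┃  Lan┃00000060  0f d2 56 3a f┃ S┃     


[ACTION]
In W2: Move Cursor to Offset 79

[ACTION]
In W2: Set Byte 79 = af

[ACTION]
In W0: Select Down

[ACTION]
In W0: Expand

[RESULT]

                                         
 ┏━━━━━━━━━━━━━━━━━━━━━━━━━━━━━━━━━┓     
 ┃ FileBrowser                     ┃     
 ┠─────────────────────────────────┨     
 ┃  [-] project/                   ┃     
 ┃  > [-] core/                    ┃     
 ┃      [+] tests/                 ┃     
 ┃      ┏━━━━━━━━━━━━━━━━━━━━━━━┓  ┃     
 ┃┏━━━━━┃ HexEditor             ┃━━┓     
 ┃┃ Form┠───────────────────────┨  ┃     
 ┃┠─────┃00000000  09 ad 17 56 0┃──┨     
 ┗┃> Adm┃00000010  cf a2 a2 a2 c┃  ┃     
  ┃  Act┃00000020  ae 36 62 4a b┃  ┃     
  ┃  Pho┃00000030  76 76 76 76 7┃ ]┃     
  ┃  Nam┃00000040  59 59 59 59 5┃ ]┃     
  ┃  The┃00000050  f5 d2 61 50 2┃ar┃     
  ┃  Lan┃00000060  0f d2 56 3a f┃ S┃     


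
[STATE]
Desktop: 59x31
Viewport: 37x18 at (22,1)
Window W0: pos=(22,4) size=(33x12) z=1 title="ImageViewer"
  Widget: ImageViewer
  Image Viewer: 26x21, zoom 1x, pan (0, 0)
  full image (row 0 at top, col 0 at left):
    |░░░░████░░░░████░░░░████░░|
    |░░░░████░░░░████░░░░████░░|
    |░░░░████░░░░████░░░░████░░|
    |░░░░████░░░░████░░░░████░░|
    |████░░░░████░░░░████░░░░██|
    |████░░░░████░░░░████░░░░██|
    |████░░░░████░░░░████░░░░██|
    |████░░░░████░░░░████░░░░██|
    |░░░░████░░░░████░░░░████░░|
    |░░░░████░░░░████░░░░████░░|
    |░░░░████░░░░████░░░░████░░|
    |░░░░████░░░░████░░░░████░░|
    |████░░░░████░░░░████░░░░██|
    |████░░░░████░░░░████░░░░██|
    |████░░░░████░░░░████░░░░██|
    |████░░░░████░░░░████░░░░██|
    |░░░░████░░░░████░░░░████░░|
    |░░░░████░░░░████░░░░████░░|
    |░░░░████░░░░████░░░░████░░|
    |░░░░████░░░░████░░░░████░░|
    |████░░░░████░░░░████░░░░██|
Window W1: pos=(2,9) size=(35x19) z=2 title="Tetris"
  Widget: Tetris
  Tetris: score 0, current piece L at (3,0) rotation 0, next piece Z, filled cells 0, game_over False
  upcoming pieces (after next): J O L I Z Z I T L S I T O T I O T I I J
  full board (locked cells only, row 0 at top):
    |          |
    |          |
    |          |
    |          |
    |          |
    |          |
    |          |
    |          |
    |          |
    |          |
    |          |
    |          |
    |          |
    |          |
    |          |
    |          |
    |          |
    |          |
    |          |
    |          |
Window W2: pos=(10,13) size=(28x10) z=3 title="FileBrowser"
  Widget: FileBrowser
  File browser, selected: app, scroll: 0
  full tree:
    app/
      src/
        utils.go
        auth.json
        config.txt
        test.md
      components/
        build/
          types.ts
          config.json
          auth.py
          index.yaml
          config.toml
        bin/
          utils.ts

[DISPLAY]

                                     
                                     
                                     
┏━━━━━━━━━━━━━━━━━━━━━━━━━━━━━━━┓    
┃ ImageViewer                   ┃    
┠───────────────────────────────┨    
┃░░░░████░░░░████░░░░████░░     ┃    
┃░░░░████░░░░████░░░░████░░     ┃    
━━━━━━━━━━━━━━┓██░░░░████░░     ┃    
              ┃██░░░░████░░     ┃    
──────────────┨░░████░░░░██     ┃    
              ┃░░████░░░░██     ┃    
━━━━━━━━━━━━━━━┓░████░░░░██     ┃    
r              ┃░████░░░░██     ┃    
───────────────┨━━━━━━━━━━━━━━━━┛    
               ┃                     
/              ┃                     
ponents/       ┃                     


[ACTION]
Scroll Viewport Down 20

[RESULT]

━━━━━━━━━━━━━━━┓░████░░░░██     ┃    
r              ┃░████░░░░██     ┃    
───────────────┨━━━━━━━━━━━━━━━━┛    
               ┃                     
/              ┃                     
ponents/       ┃                     
               ┃                     
               ┃                     
               ┃                     
━━━━━━━━━━━━━━━┛                     
              ┃                      
              ┃                      
              ┃                      
              ┃                      
━━━━━━━━━━━━━━┛                      
                                     
                                     
                                     


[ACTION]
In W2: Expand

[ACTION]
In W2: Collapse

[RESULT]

━━━━━━━━━━━━━━━┓░████░░░░██     ┃    
r              ┃░████░░░░██     ┃    
───────────────┨━━━━━━━━━━━━━━━━┛    
               ┃                     
               ┃                     
               ┃                     
               ┃                     
               ┃                     
               ┃                     
━━━━━━━━━━━━━━━┛                     
              ┃                      
              ┃                      
              ┃                      
              ┃                      
━━━━━━━━━━━━━━┛                      
                                     
                                     
                                     


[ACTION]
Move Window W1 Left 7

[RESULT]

━━━━━━━━━━━━━━━┓░████░░░░██     ┃    
r              ┃░████░░░░██     ┃    
───────────────┨━━━━━━━━━━━━━━━━┛    
               ┃                     
               ┃                     
               ┃                     
               ┃                     
               ┃                     
               ┃                     
━━━━━━━━━━━━━━━┛                     
            ┃                        
            ┃                        
            ┃                        
            ┃                        
━━━━━━━━━━━━┛                        
                                     
                                     
                                     


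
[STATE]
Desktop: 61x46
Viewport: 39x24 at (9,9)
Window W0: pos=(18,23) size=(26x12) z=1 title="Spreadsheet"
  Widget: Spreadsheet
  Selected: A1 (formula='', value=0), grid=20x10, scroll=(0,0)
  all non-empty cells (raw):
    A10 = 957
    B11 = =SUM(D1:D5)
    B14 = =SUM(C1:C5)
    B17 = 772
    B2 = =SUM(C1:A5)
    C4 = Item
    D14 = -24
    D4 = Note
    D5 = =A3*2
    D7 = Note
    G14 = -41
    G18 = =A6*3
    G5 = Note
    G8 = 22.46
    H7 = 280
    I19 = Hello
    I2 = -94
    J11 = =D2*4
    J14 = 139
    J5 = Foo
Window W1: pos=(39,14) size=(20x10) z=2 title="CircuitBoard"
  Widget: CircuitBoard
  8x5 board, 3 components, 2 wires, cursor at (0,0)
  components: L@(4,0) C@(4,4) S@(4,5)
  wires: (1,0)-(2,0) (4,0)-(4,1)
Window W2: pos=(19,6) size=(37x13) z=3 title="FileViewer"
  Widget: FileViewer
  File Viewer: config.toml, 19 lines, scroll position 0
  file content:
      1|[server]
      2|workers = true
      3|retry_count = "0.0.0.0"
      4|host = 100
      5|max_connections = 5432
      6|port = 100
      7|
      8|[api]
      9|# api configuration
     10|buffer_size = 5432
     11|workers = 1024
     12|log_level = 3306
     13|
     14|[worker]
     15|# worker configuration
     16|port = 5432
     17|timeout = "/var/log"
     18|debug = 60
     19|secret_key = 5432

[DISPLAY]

          ┃[server]                    
          ┃workers = true              
          ┃retry_count = "0.0.0.0"     
          ┃host = 100                  
          ┃max_connections = 5432      
          ┃port = 100                  
          ┃                            
          ┃[api]                       
          ┃# api configuration         
          ┗━━━━━━━━━━━━━━━━━━━━━━━━━━━━
                              ┃        
                              ┃1   ·   
                              ┃    │   
                              ┃2   ·   
         ┏━━━━━━━━━━━━━━━━━━━━┗━━━━━━━━
         ┃ Spreadsheet            ┃    
         ┠────────────────────────┨    
         ┃A1:                     ┃    
         ┃       A       B       C┃    
         ┃------------------------┃    
         ┃  1      [0]       0    ┃    
         ┃  2        0#CIRC!      ┃    
         ┃  3        0       0    ┃    
         ┃  4        0       0Item┃    


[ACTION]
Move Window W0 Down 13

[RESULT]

          ┃[server]                    
          ┃workers = true              
          ┃retry_count = "0.0.0.0"     
          ┃host = 100                  
          ┃max_connections = 5432      
          ┃port = 100                  
          ┃                            
          ┃[api]                       
          ┃# api configuration         
          ┗━━━━━━━━━━━━━━━━━━━━━━━━━━━━
                              ┃        
                              ┃1   ·   
                              ┃    │   
                              ┃2   ·   
                              ┗━━━━━━━━
                                       
                                       
                                       
                                       
                                       
                                       
                                       
                                       
                                       


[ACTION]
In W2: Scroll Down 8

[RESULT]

          ┃# api configuration         
          ┃buffer_size = 5432          
          ┃workers = 1024              
          ┃log_level = 3306            
          ┃                            
          ┃[worker]                    
          ┃# worker configuration      
          ┃port = 5432                 
          ┃timeout = "/var/log"        
          ┗━━━━━━━━━━━━━━━━━━━━━━━━━━━━
                              ┃        
                              ┃1   ·   
                              ┃    │   
                              ┃2   ·   
                              ┗━━━━━━━━
                                       
                                       
                                       
                                       
                                       
                                       
                                       
                                       
                                       


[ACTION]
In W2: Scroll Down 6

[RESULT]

          ┃workers = 1024              
          ┃log_level = 3306            
          ┃                            
          ┃[worker]                    
          ┃# worker configuration      
          ┃port = 5432                 
          ┃timeout = "/var/log"        
          ┃debug = 60                  
          ┃secret_key = 5432           
          ┗━━━━━━━━━━━━━━━━━━━━━━━━━━━━
                              ┃        
                              ┃1   ·   
                              ┃    │   
                              ┃2   ·   
                              ┗━━━━━━━━
                                       
                                       
                                       
                                       
                                       
                                       
                                       
                                       
                                       


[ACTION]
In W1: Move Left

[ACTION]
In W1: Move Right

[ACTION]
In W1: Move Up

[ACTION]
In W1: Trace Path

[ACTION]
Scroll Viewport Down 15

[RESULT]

                              ┃2   ·   
                              ┗━━━━━━━━
                                       
                                       
                                       
                                       
                                       
                                       
                                       
                                       
                                       
                                       
         ┏━━━━━━━━━━━━━━━━━━━━━━━━┓    
         ┃ Spreadsheet            ┃    
         ┠────────────────────────┨    
         ┃A1:                     ┃    
         ┃       A       B       C┃    
         ┃------------------------┃    
         ┃  1      [0]       0    ┃    
         ┃  2        0#CIRC!      ┃    
         ┃  3        0       0    ┃    
         ┃  4        0       0Item┃    
         ┃  5        0       0    ┃    
         ┗━━━━━━━━━━━━━━━━━━━━━━━━┛    
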